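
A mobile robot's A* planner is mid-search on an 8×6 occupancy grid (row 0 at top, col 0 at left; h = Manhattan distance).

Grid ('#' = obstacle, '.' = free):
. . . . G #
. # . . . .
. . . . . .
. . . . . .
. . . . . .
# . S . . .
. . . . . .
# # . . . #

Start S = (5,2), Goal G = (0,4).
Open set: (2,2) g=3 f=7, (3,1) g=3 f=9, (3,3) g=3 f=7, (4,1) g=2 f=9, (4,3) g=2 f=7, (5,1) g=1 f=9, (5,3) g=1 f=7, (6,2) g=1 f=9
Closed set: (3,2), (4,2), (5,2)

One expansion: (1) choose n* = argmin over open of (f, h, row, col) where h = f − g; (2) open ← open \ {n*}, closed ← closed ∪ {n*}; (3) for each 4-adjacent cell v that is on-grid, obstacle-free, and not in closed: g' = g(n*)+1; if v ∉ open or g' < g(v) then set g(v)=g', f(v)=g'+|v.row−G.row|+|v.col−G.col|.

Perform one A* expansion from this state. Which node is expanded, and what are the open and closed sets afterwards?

expanded=(2,2); open=[(1,2) g=4 f=7, (2,1) g=4 f=9, (2,3) g=4 f=7, (3,1) g=3 f=9, (3,3) g=3 f=7, (4,1) g=2 f=9, (4,3) g=2 f=7, (5,1) g=1 f=9, (5,3) g=1 f=7, (6,2) g=1 f=9]; closed=[(2,2), (3,2), (4,2), (5,2)]

step 1: expand (2,2) (f=7, h=4) → closed; open now [(1,2) g=4 f=7, (2,1) g=4 f=9, (2,3) g=4 f=7, (3,1) g=3 f=9, (3,3) g=3 f=7, (4,1) g=2 f=9, (4,3) g=2 f=7, (5,1) g=1 f=9, (5,3) g=1 f=7, (6,2) g=1 f=9]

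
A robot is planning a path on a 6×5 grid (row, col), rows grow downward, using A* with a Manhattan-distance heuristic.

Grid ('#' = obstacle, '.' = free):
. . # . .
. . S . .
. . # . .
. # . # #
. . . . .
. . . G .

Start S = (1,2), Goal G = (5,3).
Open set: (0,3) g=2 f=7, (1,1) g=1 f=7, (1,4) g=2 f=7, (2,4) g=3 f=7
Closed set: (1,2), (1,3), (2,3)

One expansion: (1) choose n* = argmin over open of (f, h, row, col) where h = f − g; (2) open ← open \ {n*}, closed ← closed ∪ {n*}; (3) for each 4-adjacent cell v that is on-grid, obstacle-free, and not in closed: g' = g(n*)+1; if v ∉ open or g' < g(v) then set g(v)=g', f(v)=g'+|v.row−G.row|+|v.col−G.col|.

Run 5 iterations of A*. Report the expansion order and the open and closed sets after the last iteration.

order=[(2,4) → (0,3) → (1,4) → (1,1) → (2,1)]; open=[(0,1) g=2 f=9, (0,4) g=3 f=9, (1,0) g=2 f=9, (2,0) g=3 f=9]; closed=[(0,3), (1,1), (1,2), (1,3), (1,4), (2,1), (2,3), (2,4)]

step 1: expand (2,4) (f=7, h=4) → closed; open now [(0,3) g=2 f=7, (1,1) g=1 f=7, (1,4) g=2 f=7]
step 2: expand (0,3) (f=7, h=5) → closed; open now [(0,4) g=3 f=9, (1,1) g=1 f=7, (1,4) g=2 f=7]
step 3: expand (1,4) (f=7, h=5) → closed; open now [(0,4) g=3 f=9, (1,1) g=1 f=7]
step 4: expand (1,1) (f=7, h=6) → closed; open now [(0,1) g=2 f=9, (0,4) g=3 f=9, (1,0) g=2 f=9, (2,1) g=2 f=7]
step 5: expand (2,1) (f=7, h=5) → closed; open now [(0,1) g=2 f=9, (0,4) g=3 f=9, (1,0) g=2 f=9, (2,0) g=3 f=9]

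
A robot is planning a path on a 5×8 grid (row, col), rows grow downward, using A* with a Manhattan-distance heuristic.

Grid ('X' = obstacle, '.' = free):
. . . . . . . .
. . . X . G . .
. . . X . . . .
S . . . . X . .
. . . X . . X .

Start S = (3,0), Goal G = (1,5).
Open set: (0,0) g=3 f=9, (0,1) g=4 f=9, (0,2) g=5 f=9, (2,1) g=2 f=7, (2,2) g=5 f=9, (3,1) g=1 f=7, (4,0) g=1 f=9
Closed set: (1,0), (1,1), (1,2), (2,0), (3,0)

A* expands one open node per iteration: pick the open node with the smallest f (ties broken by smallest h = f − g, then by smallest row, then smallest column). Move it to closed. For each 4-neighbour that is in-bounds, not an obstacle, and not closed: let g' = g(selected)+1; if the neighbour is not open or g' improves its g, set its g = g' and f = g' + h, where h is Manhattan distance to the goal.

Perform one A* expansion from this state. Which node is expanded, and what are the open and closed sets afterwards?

step 1: expand (2,1) (f=7, h=5) → closed; open now [(0,0) g=3 f=9, (0,1) g=4 f=9, (0,2) g=5 f=9, (2,2) g=3 f=7, (3,1) g=1 f=7, (4,0) g=1 f=9]

expanded=(2,1); open=[(0,0) g=3 f=9, (0,1) g=4 f=9, (0,2) g=5 f=9, (2,2) g=3 f=7, (3,1) g=1 f=7, (4,0) g=1 f=9]; closed=[(1,0), (1,1), (1,2), (2,0), (2,1), (3,0)]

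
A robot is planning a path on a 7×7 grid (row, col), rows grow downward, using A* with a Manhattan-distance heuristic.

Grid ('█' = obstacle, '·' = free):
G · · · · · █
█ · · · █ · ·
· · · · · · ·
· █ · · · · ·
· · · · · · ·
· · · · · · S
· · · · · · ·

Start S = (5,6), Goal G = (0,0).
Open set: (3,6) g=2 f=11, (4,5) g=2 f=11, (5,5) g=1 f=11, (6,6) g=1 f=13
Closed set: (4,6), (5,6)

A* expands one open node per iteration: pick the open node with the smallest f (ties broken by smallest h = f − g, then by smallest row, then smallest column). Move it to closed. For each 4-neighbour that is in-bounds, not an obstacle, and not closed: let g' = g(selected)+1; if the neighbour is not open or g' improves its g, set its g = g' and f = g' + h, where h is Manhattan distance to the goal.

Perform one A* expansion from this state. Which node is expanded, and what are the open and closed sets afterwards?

step 1: expand (3,6) (f=11, h=9) → closed; open now [(2,6) g=3 f=11, (3,5) g=3 f=11, (4,5) g=2 f=11, (5,5) g=1 f=11, (6,6) g=1 f=13]

expanded=(3,6); open=[(2,6) g=3 f=11, (3,5) g=3 f=11, (4,5) g=2 f=11, (5,5) g=1 f=11, (6,6) g=1 f=13]; closed=[(3,6), (4,6), (5,6)]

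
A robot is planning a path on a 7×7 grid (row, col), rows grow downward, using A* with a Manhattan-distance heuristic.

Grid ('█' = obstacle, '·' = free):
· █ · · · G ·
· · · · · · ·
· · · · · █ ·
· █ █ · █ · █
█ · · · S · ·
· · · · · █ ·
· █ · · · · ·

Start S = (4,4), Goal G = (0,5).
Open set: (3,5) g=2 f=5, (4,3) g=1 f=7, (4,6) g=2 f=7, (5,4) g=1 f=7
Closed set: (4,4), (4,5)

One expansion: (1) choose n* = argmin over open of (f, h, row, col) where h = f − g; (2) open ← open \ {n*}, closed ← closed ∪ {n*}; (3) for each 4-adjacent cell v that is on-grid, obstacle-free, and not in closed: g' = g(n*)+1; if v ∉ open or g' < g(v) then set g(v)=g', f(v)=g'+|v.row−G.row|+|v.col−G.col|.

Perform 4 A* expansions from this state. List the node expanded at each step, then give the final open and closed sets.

step 1: expand (3,5) (f=5, h=3) → closed; open now [(4,3) g=1 f=7, (4,6) g=2 f=7, (5,4) g=1 f=7]
step 2: expand (4,6) (f=7, h=5) → closed; open now [(4,3) g=1 f=7, (5,4) g=1 f=7, (5,6) g=3 f=9]
step 3: expand (4,3) (f=7, h=6) → closed; open now [(3,3) g=2 f=7, (4,2) g=2 f=9, (5,3) g=2 f=9, (5,4) g=1 f=7, (5,6) g=3 f=9]
step 4: expand (3,3) (f=7, h=5) → closed; open now [(2,3) g=3 f=7, (4,2) g=2 f=9, (5,3) g=2 f=9, (5,4) g=1 f=7, (5,6) g=3 f=9]

order=[(3,5) → (4,6) → (4,3) → (3,3)]; open=[(2,3) g=3 f=7, (4,2) g=2 f=9, (5,3) g=2 f=9, (5,4) g=1 f=7, (5,6) g=3 f=9]; closed=[(3,3), (3,5), (4,3), (4,4), (4,5), (4,6)]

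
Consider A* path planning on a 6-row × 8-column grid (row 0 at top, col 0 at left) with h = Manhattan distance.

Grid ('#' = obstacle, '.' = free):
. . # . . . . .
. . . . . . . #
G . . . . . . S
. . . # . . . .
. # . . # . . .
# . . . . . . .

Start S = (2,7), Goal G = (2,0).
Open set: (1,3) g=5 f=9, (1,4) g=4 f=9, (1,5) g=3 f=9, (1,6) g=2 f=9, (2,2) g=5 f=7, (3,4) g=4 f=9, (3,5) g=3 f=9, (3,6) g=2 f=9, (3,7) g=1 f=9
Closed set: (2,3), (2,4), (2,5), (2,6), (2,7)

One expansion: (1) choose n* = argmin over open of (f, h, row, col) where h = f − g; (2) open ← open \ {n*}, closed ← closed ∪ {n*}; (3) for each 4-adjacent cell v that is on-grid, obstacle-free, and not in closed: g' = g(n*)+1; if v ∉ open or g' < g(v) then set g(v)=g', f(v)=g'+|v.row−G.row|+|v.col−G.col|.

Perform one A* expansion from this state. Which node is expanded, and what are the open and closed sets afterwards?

step 1: expand (2,2) (f=7, h=2) → closed; open now [(1,2) g=6 f=9, (1,3) g=5 f=9, (1,4) g=4 f=9, (1,5) g=3 f=9, (1,6) g=2 f=9, (2,1) g=6 f=7, (3,2) g=6 f=9, (3,4) g=4 f=9, (3,5) g=3 f=9, (3,6) g=2 f=9, (3,7) g=1 f=9]

expanded=(2,2); open=[(1,2) g=6 f=9, (1,3) g=5 f=9, (1,4) g=4 f=9, (1,5) g=3 f=9, (1,6) g=2 f=9, (2,1) g=6 f=7, (3,2) g=6 f=9, (3,4) g=4 f=9, (3,5) g=3 f=9, (3,6) g=2 f=9, (3,7) g=1 f=9]; closed=[(2,2), (2,3), (2,4), (2,5), (2,6), (2,7)]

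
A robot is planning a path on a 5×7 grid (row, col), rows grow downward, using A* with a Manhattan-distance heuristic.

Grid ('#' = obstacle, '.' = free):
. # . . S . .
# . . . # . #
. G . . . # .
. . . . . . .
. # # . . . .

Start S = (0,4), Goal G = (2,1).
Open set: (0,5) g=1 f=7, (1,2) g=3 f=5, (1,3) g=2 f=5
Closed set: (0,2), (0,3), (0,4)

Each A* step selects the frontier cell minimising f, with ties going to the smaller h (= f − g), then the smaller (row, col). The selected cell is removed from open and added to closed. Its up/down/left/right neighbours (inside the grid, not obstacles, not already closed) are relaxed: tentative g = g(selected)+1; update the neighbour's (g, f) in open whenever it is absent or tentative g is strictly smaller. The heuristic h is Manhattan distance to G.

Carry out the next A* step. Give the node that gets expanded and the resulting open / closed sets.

step 1: expand (1,2) (f=5, h=2) → closed; open now [(0,5) g=1 f=7, (1,1) g=4 f=5, (1,3) g=2 f=5, (2,2) g=4 f=5]

expanded=(1,2); open=[(0,5) g=1 f=7, (1,1) g=4 f=5, (1,3) g=2 f=5, (2,2) g=4 f=5]; closed=[(0,2), (0,3), (0,4), (1,2)]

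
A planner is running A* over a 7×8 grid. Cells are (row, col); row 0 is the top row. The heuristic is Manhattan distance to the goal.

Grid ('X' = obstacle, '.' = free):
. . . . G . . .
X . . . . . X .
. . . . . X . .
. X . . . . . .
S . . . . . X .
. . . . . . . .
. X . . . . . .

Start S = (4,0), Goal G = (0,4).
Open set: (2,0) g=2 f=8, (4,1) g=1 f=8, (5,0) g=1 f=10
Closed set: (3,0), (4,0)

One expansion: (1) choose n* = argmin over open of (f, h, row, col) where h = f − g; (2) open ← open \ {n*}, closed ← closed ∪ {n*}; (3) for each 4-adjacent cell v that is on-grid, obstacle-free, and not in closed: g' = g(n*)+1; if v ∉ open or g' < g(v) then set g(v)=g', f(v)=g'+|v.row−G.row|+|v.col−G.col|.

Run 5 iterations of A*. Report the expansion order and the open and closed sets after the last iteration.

step 1: expand (2,0) (f=8, h=6) → closed; open now [(2,1) g=3 f=8, (4,1) g=1 f=8, (5,0) g=1 f=10]
step 2: expand (2,1) (f=8, h=5) → closed; open now [(1,1) g=4 f=8, (2,2) g=4 f=8, (4,1) g=1 f=8, (5,0) g=1 f=10]
step 3: expand (1,1) (f=8, h=4) → closed; open now [(0,1) g=5 f=8, (1,2) g=5 f=8, (2,2) g=4 f=8, (4,1) g=1 f=8, (5,0) g=1 f=10]
step 4: expand (0,1) (f=8, h=3) → closed; open now [(0,0) g=6 f=10, (0,2) g=6 f=8, (1,2) g=5 f=8, (2,2) g=4 f=8, (4,1) g=1 f=8, (5,0) g=1 f=10]
step 5: expand (0,2) (f=8, h=2) → closed; open now [(0,0) g=6 f=10, (0,3) g=7 f=8, (1,2) g=5 f=8, (2,2) g=4 f=8, (4,1) g=1 f=8, (5,0) g=1 f=10]

order=[(2,0) → (2,1) → (1,1) → (0,1) → (0,2)]; open=[(0,0) g=6 f=10, (0,3) g=7 f=8, (1,2) g=5 f=8, (2,2) g=4 f=8, (4,1) g=1 f=8, (5,0) g=1 f=10]; closed=[(0,1), (0,2), (1,1), (2,0), (2,1), (3,0), (4,0)]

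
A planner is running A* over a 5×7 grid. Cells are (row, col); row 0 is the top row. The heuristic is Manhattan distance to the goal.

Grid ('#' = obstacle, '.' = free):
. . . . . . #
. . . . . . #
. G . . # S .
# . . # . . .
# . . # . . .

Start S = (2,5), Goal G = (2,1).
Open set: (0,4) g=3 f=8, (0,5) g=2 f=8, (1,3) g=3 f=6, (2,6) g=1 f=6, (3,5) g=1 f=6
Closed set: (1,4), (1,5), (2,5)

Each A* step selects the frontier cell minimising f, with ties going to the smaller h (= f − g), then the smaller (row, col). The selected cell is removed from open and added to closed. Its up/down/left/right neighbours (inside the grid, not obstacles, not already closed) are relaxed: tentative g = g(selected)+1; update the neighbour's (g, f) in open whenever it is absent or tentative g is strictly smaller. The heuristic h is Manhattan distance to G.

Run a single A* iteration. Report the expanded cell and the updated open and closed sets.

step 1: expand (1,3) (f=6, h=3) → closed; open now [(0,3) g=4 f=8, (0,4) g=3 f=8, (0,5) g=2 f=8, (1,2) g=4 f=6, (2,3) g=4 f=6, (2,6) g=1 f=6, (3,5) g=1 f=6]

expanded=(1,3); open=[(0,3) g=4 f=8, (0,4) g=3 f=8, (0,5) g=2 f=8, (1,2) g=4 f=6, (2,3) g=4 f=6, (2,6) g=1 f=6, (3,5) g=1 f=6]; closed=[(1,3), (1,4), (1,5), (2,5)]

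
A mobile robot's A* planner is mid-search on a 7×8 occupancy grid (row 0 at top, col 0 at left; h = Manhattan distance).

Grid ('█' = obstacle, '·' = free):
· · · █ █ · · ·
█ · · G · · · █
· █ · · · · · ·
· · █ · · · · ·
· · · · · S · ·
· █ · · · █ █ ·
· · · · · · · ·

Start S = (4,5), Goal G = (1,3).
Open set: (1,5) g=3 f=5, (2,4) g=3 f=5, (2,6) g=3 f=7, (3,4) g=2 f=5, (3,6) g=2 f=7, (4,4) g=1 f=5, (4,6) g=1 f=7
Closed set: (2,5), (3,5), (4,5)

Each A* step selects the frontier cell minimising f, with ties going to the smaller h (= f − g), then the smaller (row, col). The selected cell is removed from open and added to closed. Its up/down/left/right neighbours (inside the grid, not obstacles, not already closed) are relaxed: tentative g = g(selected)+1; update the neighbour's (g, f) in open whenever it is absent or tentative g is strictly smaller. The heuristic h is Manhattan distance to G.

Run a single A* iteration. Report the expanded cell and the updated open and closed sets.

expanded=(1,5); open=[(0,5) g=4 f=7, (1,4) g=4 f=5, (1,6) g=4 f=7, (2,4) g=3 f=5, (2,6) g=3 f=7, (3,4) g=2 f=5, (3,6) g=2 f=7, (4,4) g=1 f=5, (4,6) g=1 f=7]; closed=[(1,5), (2,5), (3,5), (4,5)]

step 1: expand (1,5) (f=5, h=2) → closed; open now [(0,5) g=4 f=7, (1,4) g=4 f=5, (1,6) g=4 f=7, (2,4) g=3 f=5, (2,6) g=3 f=7, (3,4) g=2 f=5, (3,6) g=2 f=7, (4,4) g=1 f=5, (4,6) g=1 f=7]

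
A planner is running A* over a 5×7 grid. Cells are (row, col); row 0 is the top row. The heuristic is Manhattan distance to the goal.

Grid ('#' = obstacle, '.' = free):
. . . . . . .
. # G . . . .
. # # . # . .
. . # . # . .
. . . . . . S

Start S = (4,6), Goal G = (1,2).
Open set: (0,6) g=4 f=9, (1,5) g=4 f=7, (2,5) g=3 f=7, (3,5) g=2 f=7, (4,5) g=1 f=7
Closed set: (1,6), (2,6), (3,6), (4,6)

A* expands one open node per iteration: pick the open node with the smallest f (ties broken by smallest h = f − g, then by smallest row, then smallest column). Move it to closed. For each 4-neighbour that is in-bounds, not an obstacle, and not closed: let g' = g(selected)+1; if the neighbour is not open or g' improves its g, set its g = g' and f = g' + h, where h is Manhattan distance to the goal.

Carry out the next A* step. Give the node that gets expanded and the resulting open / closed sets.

step 1: expand (1,5) (f=7, h=3) → closed; open now [(0,5) g=5 f=9, (0,6) g=4 f=9, (1,4) g=5 f=7, (2,5) g=3 f=7, (3,5) g=2 f=7, (4,5) g=1 f=7]

expanded=(1,5); open=[(0,5) g=5 f=9, (0,6) g=4 f=9, (1,4) g=5 f=7, (2,5) g=3 f=7, (3,5) g=2 f=7, (4,5) g=1 f=7]; closed=[(1,5), (1,6), (2,6), (3,6), (4,6)]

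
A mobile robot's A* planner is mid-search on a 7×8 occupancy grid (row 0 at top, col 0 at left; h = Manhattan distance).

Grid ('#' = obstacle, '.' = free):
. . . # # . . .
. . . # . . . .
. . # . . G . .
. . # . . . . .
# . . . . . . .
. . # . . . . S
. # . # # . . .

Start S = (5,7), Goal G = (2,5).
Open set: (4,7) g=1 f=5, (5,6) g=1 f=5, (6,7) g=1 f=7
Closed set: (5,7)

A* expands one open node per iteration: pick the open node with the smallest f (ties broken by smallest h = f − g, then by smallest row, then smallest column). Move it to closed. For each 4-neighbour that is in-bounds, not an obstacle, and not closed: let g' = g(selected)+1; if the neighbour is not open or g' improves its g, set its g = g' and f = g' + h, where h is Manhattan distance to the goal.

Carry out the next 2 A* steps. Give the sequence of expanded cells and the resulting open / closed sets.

step 1: expand (4,7) (f=5, h=4) → closed; open now [(3,7) g=2 f=5, (4,6) g=2 f=5, (5,6) g=1 f=5, (6,7) g=1 f=7]
step 2: expand (3,7) (f=5, h=3) → closed; open now [(2,7) g=3 f=5, (3,6) g=3 f=5, (4,6) g=2 f=5, (5,6) g=1 f=5, (6,7) g=1 f=7]

order=[(4,7) → (3,7)]; open=[(2,7) g=3 f=5, (3,6) g=3 f=5, (4,6) g=2 f=5, (5,6) g=1 f=5, (6,7) g=1 f=7]; closed=[(3,7), (4,7), (5,7)]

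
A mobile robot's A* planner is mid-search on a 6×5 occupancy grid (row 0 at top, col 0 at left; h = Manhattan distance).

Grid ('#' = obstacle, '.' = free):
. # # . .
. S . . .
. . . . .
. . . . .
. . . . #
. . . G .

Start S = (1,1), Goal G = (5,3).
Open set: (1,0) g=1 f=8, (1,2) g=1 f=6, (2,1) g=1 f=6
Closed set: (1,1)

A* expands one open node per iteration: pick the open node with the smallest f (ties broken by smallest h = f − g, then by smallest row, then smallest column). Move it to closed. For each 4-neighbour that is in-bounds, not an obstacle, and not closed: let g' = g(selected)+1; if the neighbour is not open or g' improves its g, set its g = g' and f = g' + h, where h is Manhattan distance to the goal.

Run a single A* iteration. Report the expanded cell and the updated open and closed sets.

expanded=(1,2); open=[(1,0) g=1 f=8, (1,3) g=2 f=6, (2,1) g=1 f=6, (2,2) g=2 f=6]; closed=[(1,1), (1,2)]

step 1: expand (1,2) (f=6, h=5) → closed; open now [(1,0) g=1 f=8, (1,3) g=2 f=6, (2,1) g=1 f=6, (2,2) g=2 f=6]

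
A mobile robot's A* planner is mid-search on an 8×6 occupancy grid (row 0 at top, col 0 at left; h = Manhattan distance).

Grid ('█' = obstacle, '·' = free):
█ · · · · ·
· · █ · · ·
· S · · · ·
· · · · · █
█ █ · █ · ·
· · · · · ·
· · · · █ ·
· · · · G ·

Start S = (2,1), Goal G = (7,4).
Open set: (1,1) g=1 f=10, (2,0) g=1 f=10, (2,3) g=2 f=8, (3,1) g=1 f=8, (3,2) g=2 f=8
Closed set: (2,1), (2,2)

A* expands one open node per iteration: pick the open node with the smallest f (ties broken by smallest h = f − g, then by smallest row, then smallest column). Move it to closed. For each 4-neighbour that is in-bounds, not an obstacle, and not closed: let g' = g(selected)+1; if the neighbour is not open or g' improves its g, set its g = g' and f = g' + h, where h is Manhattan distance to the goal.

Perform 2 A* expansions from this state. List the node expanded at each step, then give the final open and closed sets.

step 1: expand (2,3) (f=8, h=6) → closed; open now [(1,1) g=1 f=10, (1,3) g=3 f=10, (2,0) g=1 f=10, (2,4) g=3 f=8, (3,1) g=1 f=8, (3,2) g=2 f=8, (3,3) g=3 f=8]
step 2: expand (2,4) (f=8, h=5) → closed; open now [(1,1) g=1 f=10, (1,3) g=3 f=10, (1,4) g=4 f=10, (2,0) g=1 f=10, (2,5) g=4 f=10, (3,1) g=1 f=8, (3,2) g=2 f=8, (3,3) g=3 f=8, (3,4) g=4 f=8]

order=[(2,3) → (2,4)]; open=[(1,1) g=1 f=10, (1,3) g=3 f=10, (1,4) g=4 f=10, (2,0) g=1 f=10, (2,5) g=4 f=10, (3,1) g=1 f=8, (3,2) g=2 f=8, (3,3) g=3 f=8, (3,4) g=4 f=8]; closed=[(2,1), (2,2), (2,3), (2,4)]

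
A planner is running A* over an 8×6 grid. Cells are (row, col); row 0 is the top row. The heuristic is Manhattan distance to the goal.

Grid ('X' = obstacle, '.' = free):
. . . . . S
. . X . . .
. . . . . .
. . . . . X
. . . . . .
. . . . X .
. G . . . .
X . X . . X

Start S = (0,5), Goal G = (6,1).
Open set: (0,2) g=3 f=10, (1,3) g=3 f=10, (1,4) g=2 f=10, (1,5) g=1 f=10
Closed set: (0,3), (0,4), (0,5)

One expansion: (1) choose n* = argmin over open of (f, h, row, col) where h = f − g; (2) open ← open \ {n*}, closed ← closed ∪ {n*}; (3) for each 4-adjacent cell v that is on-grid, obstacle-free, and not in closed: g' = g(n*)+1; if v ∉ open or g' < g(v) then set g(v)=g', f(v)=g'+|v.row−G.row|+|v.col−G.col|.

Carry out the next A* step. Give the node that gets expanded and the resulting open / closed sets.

step 1: expand (0,2) (f=10, h=7) → closed; open now [(0,1) g=4 f=10, (1,3) g=3 f=10, (1,4) g=2 f=10, (1,5) g=1 f=10]

expanded=(0,2); open=[(0,1) g=4 f=10, (1,3) g=3 f=10, (1,4) g=2 f=10, (1,5) g=1 f=10]; closed=[(0,2), (0,3), (0,4), (0,5)]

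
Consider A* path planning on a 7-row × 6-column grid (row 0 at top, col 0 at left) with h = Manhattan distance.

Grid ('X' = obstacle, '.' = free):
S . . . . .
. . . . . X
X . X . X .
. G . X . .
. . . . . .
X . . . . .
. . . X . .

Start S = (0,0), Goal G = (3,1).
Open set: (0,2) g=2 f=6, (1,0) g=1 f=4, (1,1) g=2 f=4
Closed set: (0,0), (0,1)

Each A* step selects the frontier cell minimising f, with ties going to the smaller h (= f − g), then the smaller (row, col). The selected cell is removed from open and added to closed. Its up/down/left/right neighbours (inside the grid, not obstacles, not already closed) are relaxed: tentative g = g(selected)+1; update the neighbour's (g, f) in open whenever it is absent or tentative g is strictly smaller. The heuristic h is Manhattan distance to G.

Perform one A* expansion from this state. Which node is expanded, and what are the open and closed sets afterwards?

step 1: expand (1,1) (f=4, h=2) → closed; open now [(0,2) g=2 f=6, (1,0) g=1 f=4, (1,2) g=3 f=6, (2,1) g=3 f=4]

expanded=(1,1); open=[(0,2) g=2 f=6, (1,0) g=1 f=4, (1,2) g=3 f=6, (2,1) g=3 f=4]; closed=[(0,0), (0,1), (1,1)]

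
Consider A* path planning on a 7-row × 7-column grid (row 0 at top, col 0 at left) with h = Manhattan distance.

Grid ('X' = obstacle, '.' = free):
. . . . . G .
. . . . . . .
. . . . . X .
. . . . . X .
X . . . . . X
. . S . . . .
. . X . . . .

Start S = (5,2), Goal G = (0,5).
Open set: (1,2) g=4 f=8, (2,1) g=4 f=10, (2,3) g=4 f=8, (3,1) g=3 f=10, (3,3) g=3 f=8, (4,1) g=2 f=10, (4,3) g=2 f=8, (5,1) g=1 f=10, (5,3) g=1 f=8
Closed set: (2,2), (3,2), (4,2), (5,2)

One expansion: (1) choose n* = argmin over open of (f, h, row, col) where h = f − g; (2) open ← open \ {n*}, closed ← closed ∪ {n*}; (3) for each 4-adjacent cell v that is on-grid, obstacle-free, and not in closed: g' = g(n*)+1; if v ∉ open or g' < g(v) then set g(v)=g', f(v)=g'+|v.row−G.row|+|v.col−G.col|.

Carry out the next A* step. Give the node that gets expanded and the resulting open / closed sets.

step 1: expand (1,2) (f=8, h=4) → closed; open now [(0,2) g=5 f=8, (1,1) g=5 f=10, (1,3) g=5 f=8, (2,1) g=4 f=10, (2,3) g=4 f=8, (3,1) g=3 f=10, (3,3) g=3 f=8, (4,1) g=2 f=10, (4,3) g=2 f=8, (5,1) g=1 f=10, (5,3) g=1 f=8]

expanded=(1,2); open=[(0,2) g=5 f=8, (1,1) g=5 f=10, (1,3) g=5 f=8, (2,1) g=4 f=10, (2,3) g=4 f=8, (3,1) g=3 f=10, (3,3) g=3 f=8, (4,1) g=2 f=10, (4,3) g=2 f=8, (5,1) g=1 f=10, (5,3) g=1 f=8]; closed=[(1,2), (2,2), (3,2), (4,2), (5,2)]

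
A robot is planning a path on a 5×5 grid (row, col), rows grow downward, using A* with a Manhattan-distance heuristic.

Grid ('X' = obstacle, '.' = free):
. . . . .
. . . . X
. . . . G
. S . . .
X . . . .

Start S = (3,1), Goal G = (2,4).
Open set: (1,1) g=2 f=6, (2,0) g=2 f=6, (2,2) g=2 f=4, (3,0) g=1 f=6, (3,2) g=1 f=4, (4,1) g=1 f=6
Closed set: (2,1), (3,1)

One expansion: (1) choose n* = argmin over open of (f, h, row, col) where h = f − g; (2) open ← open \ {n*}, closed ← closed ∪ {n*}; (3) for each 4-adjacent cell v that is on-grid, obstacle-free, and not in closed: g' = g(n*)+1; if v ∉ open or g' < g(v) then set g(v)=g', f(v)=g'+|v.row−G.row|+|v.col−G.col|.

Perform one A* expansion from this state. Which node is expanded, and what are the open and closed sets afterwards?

expanded=(2,2); open=[(1,1) g=2 f=6, (1,2) g=3 f=6, (2,0) g=2 f=6, (2,3) g=3 f=4, (3,0) g=1 f=6, (3,2) g=1 f=4, (4,1) g=1 f=6]; closed=[(2,1), (2,2), (3,1)]

step 1: expand (2,2) (f=4, h=2) → closed; open now [(1,1) g=2 f=6, (1,2) g=3 f=6, (2,0) g=2 f=6, (2,3) g=3 f=4, (3,0) g=1 f=6, (3,2) g=1 f=4, (4,1) g=1 f=6]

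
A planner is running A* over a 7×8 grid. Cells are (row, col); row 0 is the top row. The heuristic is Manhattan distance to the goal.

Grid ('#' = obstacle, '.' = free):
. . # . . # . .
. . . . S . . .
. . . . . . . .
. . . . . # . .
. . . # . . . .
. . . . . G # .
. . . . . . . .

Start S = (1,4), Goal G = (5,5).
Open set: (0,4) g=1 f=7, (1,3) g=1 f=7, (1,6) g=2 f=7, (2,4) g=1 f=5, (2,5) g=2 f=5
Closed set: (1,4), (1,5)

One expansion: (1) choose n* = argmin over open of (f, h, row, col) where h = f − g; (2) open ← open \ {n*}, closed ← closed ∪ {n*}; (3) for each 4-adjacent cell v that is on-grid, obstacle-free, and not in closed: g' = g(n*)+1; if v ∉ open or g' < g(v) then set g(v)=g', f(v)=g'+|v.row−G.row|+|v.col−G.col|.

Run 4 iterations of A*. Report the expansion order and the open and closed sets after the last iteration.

order=[(2,5) → (2,4) → (3,4) → (4,4)]; open=[(0,4) g=1 f=7, (1,3) g=1 f=7, (1,6) g=2 f=7, (2,3) g=2 f=7, (2,6) g=3 f=7, (3,3) g=3 f=7, (4,5) g=4 f=5, (5,4) g=4 f=5]; closed=[(1,4), (1,5), (2,4), (2,5), (3,4), (4,4)]

step 1: expand (2,5) (f=5, h=3) → closed; open now [(0,4) g=1 f=7, (1,3) g=1 f=7, (1,6) g=2 f=7, (2,4) g=1 f=5, (2,6) g=3 f=7]
step 2: expand (2,4) (f=5, h=4) → closed; open now [(0,4) g=1 f=7, (1,3) g=1 f=7, (1,6) g=2 f=7, (2,3) g=2 f=7, (2,6) g=3 f=7, (3,4) g=2 f=5]
step 3: expand (3,4) (f=5, h=3) → closed; open now [(0,4) g=1 f=7, (1,3) g=1 f=7, (1,6) g=2 f=7, (2,3) g=2 f=7, (2,6) g=3 f=7, (3,3) g=3 f=7, (4,4) g=3 f=5]
step 4: expand (4,4) (f=5, h=2) → closed; open now [(0,4) g=1 f=7, (1,3) g=1 f=7, (1,6) g=2 f=7, (2,3) g=2 f=7, (2,6) g=3 f=7, (3,3) g=3 f=7, (4,5) g=4 f=5, (5,4) g=4 f=5]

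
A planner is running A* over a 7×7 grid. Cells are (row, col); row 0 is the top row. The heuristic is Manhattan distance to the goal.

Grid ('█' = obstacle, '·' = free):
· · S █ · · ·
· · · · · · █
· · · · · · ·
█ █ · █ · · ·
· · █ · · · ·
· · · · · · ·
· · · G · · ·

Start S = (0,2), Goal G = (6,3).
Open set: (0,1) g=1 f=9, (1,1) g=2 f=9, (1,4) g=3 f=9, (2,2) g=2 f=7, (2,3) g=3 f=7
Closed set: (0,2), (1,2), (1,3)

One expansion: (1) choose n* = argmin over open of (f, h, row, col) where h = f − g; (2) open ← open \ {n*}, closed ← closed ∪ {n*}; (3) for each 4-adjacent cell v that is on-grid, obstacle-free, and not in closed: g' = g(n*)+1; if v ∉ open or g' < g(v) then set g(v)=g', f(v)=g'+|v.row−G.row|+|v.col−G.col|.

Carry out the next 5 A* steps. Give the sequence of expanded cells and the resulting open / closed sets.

step 1: expand (2,3) (f=7, h=4) → closed; open now [(0,1) g=1 f=9, (1,1) g=2 f=9, (1,4) g=3 f=9, (2,2) g=2 f=7, (2,4) g=4 f=9]
step 2: expand (2,2) (f=7, h=5) → closed; open now [(0,1) g=1 f=9, (1,1) g=2 f=9, (1,4) g=3 f=9, (2,1) g=3 f=9, (2,4) g=4 f=9, (3,2) g=3 f=7]
step 3: expand (3,2) (f=7, h=4) → closed; open now [(0,1) g=1 f=9, (1,1) g=2 f=9, (1,4) g=3 f=9, (2,1) g=3 f=9, (2,4) g=4 f=9]
step 4: expand (2,4) (f=9, h=5) → closed; open now [(0,1) g=1 f=9, (1,1) g=2 f=9, (1,4) g=3 f=9, (2,1) g=3 f=9, (2,5) g=5 f=11, (3,4) g=5 f=9]
step 5: expand (3,4) (f=9, h=4) → closed; open now [(0,1) g=1 f=9, (1,1) g=2 f=9, (1,4) g=3 f=9, (2,1) g=3 f=9, (2,5) g=5 f=11, (3,5) g=6 f=11, (4,4) g=6 f=9]

order=[(2,3) → (2,2) → (3,2) → (2,4) → (3,4)]; open=[(0,1) g=1 f=9, (1,1) g=2 f=9, (1,4) g=3 f=9, (2,1) g=3 f=9, (2,5) g=5 f=11, (3,5) g=6 f=11, (4,4) g=6 f=9]; closed=[(0,2), (1,2), (1,3), (2,2), (2,3), (2,4), (3,2), (3,4)]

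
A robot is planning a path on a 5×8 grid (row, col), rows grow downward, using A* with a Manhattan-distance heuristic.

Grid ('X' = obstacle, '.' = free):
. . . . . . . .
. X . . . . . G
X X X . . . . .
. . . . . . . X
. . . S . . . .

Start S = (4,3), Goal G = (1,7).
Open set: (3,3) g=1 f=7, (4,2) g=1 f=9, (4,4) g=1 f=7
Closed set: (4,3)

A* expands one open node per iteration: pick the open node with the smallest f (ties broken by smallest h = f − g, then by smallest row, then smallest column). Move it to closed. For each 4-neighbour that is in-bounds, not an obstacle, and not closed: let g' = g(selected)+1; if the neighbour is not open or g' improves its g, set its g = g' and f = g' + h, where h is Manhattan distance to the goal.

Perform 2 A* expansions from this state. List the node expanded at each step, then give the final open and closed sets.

order=[(3,3) → (2,3)]; open=[(1,3) g=3 f=7, (2,4) g=3 f=7, (3,2) g=2 f=9, (3,4) g=2 f=7, (4,2) g=1 f=9, (4,4) g=1 f=7]; closed=[(2,3), (3,3), (4,3)]

step 1: expand (3,3) (f=7, h=6) → closed; open now [(2,3) g=2 f=7, (3,2) g=2 f=9, (3,4) g=2 f=7, (4,2) g=1 f=9, (4,4) g=1 f=7]
step 2: expand (2,3) (f=7, h=5) → closed; open now [(1,3) g=3 f=7, (2,4) g=3 f=7, (3,2) g=2 f=9, (3,4) g=2 f=7, (4,2) g=1 f=9, (4,4) g=1 f=7]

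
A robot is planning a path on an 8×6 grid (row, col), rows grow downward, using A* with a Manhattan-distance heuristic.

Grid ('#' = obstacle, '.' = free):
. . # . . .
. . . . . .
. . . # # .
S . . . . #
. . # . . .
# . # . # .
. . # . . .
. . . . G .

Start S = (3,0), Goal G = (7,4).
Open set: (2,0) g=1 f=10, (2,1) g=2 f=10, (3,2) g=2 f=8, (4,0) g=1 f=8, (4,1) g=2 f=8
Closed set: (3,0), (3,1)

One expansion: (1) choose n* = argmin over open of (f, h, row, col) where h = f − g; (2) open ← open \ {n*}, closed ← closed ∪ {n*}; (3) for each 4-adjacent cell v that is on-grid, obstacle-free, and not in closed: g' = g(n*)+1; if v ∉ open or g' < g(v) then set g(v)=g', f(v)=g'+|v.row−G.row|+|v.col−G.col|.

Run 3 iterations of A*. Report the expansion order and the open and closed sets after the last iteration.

order=[(3,2) → (3,3) → (3,4)]; open=[(2,0) g=1 f=10, (2,1) g=2 f=10, (2,2) g=3 f=10, (4,0) g=1 f=8, (4,1) g=2 f=8, (4,3) g=4 f=8, (4,4) g=5 f=8]; closed=[(3,0), (3,1), (3,2), (3,3), (3,4)]

step 1: expand (3,2) (f=8, h=6) → closed; open now [(2,0) g=1 f=10, (2,1) g=2 f=10, (2,2) g=3 f=10, (3,3) g=3 f=8, (4,0) g=1 f=8, (4,1) g=2 f=8]
step 2: expand (3,3) (f=8, h=5) → closed; open now [(2,0) g=1 f=10, (2,1) g=2 f=10, (2,2) g=3 f=10, (3,4) g=4 f=8, (4,0) g=1 f=8, (4,1) g=2 f=8, (4,3) g=4 f=8]
step 3: expand (3,4) (f=8, h=4) → closed; open now [(2,0) g=1 f=10, (2,1) g=2 f=10, (2,2) g=3 f=10, (4,0) g=1 f=8, (4,1) g=2 f=8, (4,3) g=4 f=8, (4,4) g=5 f=8]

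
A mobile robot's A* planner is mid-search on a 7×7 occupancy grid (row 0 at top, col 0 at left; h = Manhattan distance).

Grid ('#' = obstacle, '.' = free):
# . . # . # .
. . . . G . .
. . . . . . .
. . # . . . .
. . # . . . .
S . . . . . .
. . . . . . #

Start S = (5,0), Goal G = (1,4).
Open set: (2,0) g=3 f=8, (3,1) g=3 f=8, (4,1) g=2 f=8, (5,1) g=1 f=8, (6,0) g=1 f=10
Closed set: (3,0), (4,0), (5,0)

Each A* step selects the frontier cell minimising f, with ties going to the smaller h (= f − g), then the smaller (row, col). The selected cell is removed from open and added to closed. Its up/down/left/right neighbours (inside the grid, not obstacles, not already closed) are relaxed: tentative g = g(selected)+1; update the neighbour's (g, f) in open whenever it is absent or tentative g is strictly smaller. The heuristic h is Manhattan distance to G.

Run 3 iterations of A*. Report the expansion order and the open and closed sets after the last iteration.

step 1: expand (2,0) (f=8, h=5) → closed; open now [(1,0) g=4 f=8, (2,1) g=4 f=8, (3,1) g=3 f=8, (4,1) g=2 f=8, (5,1) g=1 f=8, (6,0) g=1 f=10]
step 2: expand (1,0) (f=8, h=4) → closed; open now [(1,1) g=5 f=8, (2,1) g=4 f=8, (3,1) g=3 f=8, (4,1) g=2 f=8, (5,1) g=1 f=8, (6,0) g=1 f=10]
step 3: expand (1,1) (f=8, h=3) → closed; open now [(0,1) g=6 f=10, (1,2) g=6 f=8, (2,1) g=4 f=8, (3,1) g=3 f=8, (4,1) g=2 f=8, (5,1) g=1 f=8, (6,0) g=1 f=10]

order=[(2,0) → (1,0) → (1,1)]; open=[(0,1) g=6 f=10, (1,2) g=6 f=8, (2,1) g=4 f=8, (3,1) g=3 f=8, (4,1) g=2 f=8, (5,1) g=1 f=8, (6,0) g=1 f=10]; closed=[(1,0), (1,1), (2,0), (3,0), (4,0), (5,0)]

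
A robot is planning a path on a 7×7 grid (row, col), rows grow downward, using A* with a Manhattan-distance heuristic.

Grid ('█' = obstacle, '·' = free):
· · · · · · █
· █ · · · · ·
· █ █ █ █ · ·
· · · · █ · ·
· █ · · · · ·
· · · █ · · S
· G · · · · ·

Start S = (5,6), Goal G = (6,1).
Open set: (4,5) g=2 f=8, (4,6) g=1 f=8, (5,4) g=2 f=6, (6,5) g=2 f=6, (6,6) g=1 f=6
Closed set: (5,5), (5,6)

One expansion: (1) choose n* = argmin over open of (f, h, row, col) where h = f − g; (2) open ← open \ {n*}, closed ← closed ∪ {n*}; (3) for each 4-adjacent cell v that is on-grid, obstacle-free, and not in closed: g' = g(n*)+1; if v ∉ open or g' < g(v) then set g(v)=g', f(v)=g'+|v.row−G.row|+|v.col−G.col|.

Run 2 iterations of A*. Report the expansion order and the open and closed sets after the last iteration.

step 1: expand (5,4) (f=6, h=4) → closed; open now [(4,4) g=3 f=8, (4,5) g=2 f=8, (4,6) g=1 f=8, (6,4) g=3 f=6, (6,5) g=2 f=6, (6,6) g=1 f=6]
step 2: expand (6,4) (f=6, h=3) → closed; open now [(4,4) g=3 f=8, (4,5) g=2 f=8, (4,6) g=1 f=8, (6,3) g=4 f=6, (6,5) g=2 f=6, (6,6) g=1 f=6]

order=[(5,4) → (6,4)]; open=[(4,4) g=3 f=8, (4,5) g=2 f=8, (4,6) g=1 f=8, (6,3) g=4 f=6, (6,5) g=2 f=6, (6,6) g=1 f=6]; closed=[(5,4), (5,5), (5,6), (6,4)]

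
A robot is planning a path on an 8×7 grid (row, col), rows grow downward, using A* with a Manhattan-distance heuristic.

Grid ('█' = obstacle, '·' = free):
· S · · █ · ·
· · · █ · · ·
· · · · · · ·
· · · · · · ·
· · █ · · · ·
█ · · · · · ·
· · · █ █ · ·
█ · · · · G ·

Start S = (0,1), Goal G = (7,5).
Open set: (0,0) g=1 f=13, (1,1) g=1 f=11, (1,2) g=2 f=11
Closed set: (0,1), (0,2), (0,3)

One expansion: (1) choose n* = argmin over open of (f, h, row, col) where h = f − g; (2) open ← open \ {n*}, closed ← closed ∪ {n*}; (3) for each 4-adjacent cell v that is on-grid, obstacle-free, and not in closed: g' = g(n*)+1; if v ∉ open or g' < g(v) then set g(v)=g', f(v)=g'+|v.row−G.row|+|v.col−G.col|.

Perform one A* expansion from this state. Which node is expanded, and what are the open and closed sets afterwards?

expanded=(1,2); open=[(0,0) g=1 f=13, (1,1) g=1 f=11, (2,2) g=3 f=11]; closed=[(0,1), (0,2), (0,3), (1,2)]

step 1: expand (1,2) (f=11, h=9) → closed; open now [(0,0) g=1 f=13, (1,1) g=1 f=11, (2,2) g=3 f=11]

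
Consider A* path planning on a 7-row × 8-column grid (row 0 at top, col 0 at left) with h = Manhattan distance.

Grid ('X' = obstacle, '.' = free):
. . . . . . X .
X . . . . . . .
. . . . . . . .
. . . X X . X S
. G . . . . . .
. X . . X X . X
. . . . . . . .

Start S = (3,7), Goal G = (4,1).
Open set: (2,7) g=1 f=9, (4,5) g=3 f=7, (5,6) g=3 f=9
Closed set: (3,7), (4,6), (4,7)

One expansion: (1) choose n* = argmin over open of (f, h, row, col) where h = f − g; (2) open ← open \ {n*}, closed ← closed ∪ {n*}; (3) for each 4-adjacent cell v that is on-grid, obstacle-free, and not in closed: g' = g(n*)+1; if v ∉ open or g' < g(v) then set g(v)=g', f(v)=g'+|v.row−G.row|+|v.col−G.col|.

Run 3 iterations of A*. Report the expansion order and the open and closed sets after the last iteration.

order=[(4,5) → (4,4) → (4,3)]; open=[(2,7) g=1 f=9, (3,5) g=4 f=9, (4,2) g=6 f=7, (5,3) g=6 f=9, (5,6) g=3 f=9]; closed=[(3,7), (4,3), (4,4), (4,5), (4,6), (4,7)]

step 1: expand (4,5) (f=7, h=4) → closed; open now [(2,7) g=1 f=9, (3,5) g=4 f=9, (4,4) g=4 f=7, (5,6) g=3 f=9]
step 2: expand (4,4) (f=7, h=3) → closed; open now [(2,7) g=1 f=9, (3,5) g=4 f=9, (4,3) g=5 f=7, (5,6) g=3 f=9]
step 3: expand (4,3) (f=7, h=2) → closed; open now [(2,7) g=1 f=9, (3,5) g=4 f=9, (4,2) g=6 f=7, (5,3) g=6 f=9, (5,6) g=3 f=9]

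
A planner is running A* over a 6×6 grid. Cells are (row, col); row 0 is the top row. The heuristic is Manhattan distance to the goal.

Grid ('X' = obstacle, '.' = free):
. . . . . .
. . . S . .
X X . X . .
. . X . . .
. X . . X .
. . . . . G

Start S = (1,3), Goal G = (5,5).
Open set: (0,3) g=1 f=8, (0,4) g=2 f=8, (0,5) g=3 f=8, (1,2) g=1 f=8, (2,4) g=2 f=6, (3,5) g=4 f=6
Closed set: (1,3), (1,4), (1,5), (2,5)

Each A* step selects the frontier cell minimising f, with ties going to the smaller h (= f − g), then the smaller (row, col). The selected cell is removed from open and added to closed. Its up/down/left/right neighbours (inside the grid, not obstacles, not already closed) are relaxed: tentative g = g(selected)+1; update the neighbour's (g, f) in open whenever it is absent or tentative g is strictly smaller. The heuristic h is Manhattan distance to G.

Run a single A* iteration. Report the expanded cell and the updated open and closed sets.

step 1: expand (3,5) (f=6, h=2) → closed; open now [(0,3) g=1 f=8, (0,4) g=2 f=8, (0,5) g=3 f=8, (1,2) g=1 f=8, (2,4) g=2 f=6, (3,4) g=5 f=8, (4,5) g=5 f=6]

expanded=(3,5); open=[(0,3) g=1 f=8, (0,4) g=2 f=8, (0,5) g=3 f=8, (1,2) g=1 f=8, (2,4) g=2 f=6, (3,4) g=5 f=8, (4,5) g=5 f=6]; closed=[(1,3), (1,4), (1,5), (2,5), (3,5)]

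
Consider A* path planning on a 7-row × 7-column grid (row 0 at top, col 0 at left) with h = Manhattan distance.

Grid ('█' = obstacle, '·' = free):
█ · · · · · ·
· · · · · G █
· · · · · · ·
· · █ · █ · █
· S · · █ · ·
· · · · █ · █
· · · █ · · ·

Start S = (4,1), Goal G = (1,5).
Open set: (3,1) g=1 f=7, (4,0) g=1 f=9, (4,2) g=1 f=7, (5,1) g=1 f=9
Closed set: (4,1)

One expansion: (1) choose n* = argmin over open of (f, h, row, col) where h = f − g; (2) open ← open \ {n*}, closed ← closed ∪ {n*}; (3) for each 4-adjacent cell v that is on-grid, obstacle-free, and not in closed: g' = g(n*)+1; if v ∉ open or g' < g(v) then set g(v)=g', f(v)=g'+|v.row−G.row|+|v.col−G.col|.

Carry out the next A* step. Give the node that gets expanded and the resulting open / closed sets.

step 1: expand (3,1) (f=7, h=6) → closed; open now [(2,1) g=2 f=7, (3,0) g=2 f=9, (4,0) g=1 f=9, (4,2) g=1 f=7, (5,1) g=1 f=9]

expanded=(3,1); open=[(2,1) g=2 f=7, (3,0) g=2 f=9, (4,0) g=1 f=9, (4,2) g=1 f=7, (5,1) g=1 f=9]; closed=[(3,1), (4,1)]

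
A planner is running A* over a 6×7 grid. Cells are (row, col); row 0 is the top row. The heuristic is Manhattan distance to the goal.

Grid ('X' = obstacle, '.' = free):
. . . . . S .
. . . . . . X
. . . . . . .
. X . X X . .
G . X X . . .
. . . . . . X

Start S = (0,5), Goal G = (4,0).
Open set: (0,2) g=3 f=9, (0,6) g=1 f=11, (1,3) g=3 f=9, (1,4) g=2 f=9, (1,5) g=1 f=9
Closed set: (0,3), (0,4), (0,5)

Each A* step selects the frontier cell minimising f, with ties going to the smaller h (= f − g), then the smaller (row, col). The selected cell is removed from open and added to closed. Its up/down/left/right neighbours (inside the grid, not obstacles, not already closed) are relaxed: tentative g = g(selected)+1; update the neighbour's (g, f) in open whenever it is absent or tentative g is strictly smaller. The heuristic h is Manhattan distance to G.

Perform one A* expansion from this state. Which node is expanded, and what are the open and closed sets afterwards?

step 1: expand (0,2) (f=9, h=6) → closed; open now [(0,1) g=4 f=9, (0,6) g=1 f=11, (1,2) g=4 f=9, (1,3) g=3 f=9, (1,4) g=2 f=9, (1,5) g=1 f=9]

expanded=(0,2); open=[(0,1) g=4 f=9, (0,6) g=1 f=11, (1,2) g=4 f=9, (1,3) g=3 f=9, (1,4) g=2 f=9, (1,5) g=1 f=9]; closed=[(0,2), (0,3), (0,4), (0,5)]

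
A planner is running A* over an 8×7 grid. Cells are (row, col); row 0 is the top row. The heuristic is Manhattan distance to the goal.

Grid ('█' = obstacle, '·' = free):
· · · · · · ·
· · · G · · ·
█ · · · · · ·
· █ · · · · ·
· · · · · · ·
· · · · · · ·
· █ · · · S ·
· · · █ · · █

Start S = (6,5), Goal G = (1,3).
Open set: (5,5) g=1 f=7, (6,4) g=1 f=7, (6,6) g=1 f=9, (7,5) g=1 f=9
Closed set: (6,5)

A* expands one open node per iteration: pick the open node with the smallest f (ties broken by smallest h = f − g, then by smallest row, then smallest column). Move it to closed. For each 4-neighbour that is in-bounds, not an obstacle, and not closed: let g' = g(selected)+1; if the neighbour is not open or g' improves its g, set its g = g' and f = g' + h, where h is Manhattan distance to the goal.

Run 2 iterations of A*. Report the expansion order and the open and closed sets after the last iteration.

order=[(5,5) → (4,5)]; open=[(3,5) g=3 f=7, (4,4) g=3 f=7, (4,6) g=3 f=9, (5,4) g=2 f=7, (5,6) g=2 f=9, (6,4) g=1 f=7, (6,6) g=1 f=9, (7,5) g=1 f=9]; closed=[(4,5), (5,5), (6,5)]

step 1: expand (5,5) (f=7, h=6) → closed; open now [(4,5) g=2 f=7, (5,4) g=2 f=7, (5,6) g=2 f=9, (6,4) g=1 f=7, (6,6) g=1 f=9, (7,5) g=1 f=9]
step 2: expand (4,5) (f=7, h=5) → closed; open now [(3,5) g=3 f=7, (4,4) g=3 f=7, (4,6) g=3 f=9, (5,4) g=2 f=7, (5,6) g=2 f=9, (6,4) g=1 f=7, (6,6) g=1 f=9, (7,5) g=1 f=9]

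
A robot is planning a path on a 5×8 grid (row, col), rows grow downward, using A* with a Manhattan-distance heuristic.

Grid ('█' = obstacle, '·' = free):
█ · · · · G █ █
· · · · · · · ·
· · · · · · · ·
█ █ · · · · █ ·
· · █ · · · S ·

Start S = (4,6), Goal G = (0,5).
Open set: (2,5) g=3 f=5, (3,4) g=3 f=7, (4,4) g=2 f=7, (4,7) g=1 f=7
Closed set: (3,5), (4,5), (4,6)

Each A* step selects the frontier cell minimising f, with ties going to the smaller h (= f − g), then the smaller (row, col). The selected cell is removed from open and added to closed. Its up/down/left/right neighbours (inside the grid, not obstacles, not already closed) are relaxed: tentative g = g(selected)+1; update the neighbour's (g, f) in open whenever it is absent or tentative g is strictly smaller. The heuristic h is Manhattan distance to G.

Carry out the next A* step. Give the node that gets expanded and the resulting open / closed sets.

expanded=(2,5); open=[(1,5) g=4 f=5, (2,4) g=4 f=7, (2,6) g=4 f=7, (3,4) g=3 f=7, (4,4) g=2 f=7, (4,7) g=1 f=7]; closed=[(2,5), (3,5), (4,5), (4,6)]

step 1: expand (2,5) (f=5, h=2) → closed; open now [(1,5) g=4 f=5, (2,4) g=4 f=7, (2,6) g=4 f=7, (3,4) g=3 f=7, (4,4) g=2 f=7, (4,7) g=1 f=7]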